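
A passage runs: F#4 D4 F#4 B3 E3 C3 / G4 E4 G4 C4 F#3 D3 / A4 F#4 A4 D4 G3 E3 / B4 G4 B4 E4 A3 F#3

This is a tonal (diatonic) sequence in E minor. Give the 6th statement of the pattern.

D5 B4 D5 G4 C4 A3

With a 6-note motive the entries are F#4, G4, A4, B4, each up a 2nd from the previous.
Carrying on: C5 → D5.
Statement 6 starts on D5 and keeps the same diatonic contour: D5 B4 D5 G4 C4 A3.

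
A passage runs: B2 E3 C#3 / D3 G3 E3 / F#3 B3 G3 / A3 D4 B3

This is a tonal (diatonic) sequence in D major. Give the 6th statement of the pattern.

Taking 3-note groups, the heads are B2, D3, F#3, A3: the pattern moves up a 3rd.
Carrying on: C#4 → E4.
Statement 6 starts on E4 and keeps the same diatonic contour: E4 A4 F#4.

E4 A4 F#4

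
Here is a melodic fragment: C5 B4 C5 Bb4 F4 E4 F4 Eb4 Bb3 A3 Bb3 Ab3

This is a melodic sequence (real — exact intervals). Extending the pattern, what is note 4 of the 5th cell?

Grouping in 4s, the 4th note of each cell is Bb4, Eb4, Ab3.
Carrying that down a 5th forward: Db3 → Gb2.

Gb2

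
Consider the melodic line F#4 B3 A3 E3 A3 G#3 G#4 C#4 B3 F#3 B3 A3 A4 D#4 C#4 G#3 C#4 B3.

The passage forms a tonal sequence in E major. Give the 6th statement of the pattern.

Unit = 6 notes; the statements start on F#4, G#4, A4, moving up a 2nd each time.
Carrying on: B4 → C#5 → D#5.
So cell 6 is D#5 G#4 F#4 C#4 F#4 E4.

D#5 G#4 F#4 C#4 F#4 E4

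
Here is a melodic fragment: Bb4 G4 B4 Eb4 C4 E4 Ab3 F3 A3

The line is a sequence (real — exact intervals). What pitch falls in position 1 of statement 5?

Gb2

The unit is 3 notes. Position-1 pitches of the 3 shown cells: Bb4, Eb4, Ab3.
Each moves down a 5th. Continuing: Db3 → Gb2.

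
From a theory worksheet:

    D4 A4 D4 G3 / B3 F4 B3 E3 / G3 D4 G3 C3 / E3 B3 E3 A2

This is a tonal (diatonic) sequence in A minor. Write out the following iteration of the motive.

Taking 4-note groups, the heads are D4, B3, G3, E3: the pattern moves down a 3rd.
So cell 5 is C3 G3 C3 F2.

C3 G3 C3 F2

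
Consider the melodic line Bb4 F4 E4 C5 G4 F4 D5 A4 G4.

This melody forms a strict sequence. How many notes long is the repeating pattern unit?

9 notes total. Splitting into 3 groups of 3:
Bb4 F4 E4 | C5 G4 F4 | D5 A4 G4
Every group is a transposition up a 2nd of the one before; no shorter unit works.

3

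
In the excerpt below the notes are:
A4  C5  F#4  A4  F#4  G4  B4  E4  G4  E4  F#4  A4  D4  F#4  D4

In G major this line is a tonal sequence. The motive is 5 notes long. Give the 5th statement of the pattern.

D4 F#4 B3 D4 B3

With a 5-note motive the entries are A4, G4, F#4, each down a 2nd from the previous.
Carrying on: E4 → D4.
From D4 the diatonic shape gives D4 F#4 B3 D4 B3.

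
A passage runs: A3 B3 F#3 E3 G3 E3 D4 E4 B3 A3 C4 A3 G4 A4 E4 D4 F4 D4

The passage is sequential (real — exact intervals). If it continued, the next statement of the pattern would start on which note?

Unit = 6 notes; the statements start on A3, D4, G4, moving up a 4th each time.
One more step up a 4th gives C5.

C5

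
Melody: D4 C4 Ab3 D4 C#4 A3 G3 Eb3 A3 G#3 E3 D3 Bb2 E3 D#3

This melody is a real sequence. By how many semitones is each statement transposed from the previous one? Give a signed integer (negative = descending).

Unit = 5 notes; the statements start on D4, A3, E3, moving down a 4th each time.
Counting half-steps from D4 to A3: -5.

-5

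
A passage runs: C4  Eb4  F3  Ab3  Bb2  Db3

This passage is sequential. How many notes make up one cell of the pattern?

6 notes total. Splitting into 3 groups of 2:
C4 Eb4 | F3 Ab3 | Bb2 Db3
Each cell is the previous one down a 5th — so the unit is 2 notes.

2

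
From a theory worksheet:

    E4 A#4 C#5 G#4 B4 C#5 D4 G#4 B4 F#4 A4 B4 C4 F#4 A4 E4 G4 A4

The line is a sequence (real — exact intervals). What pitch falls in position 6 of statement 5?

F4

Grouping in 6s, the 6th note of each cell is C#5, B4, A4.
Each moves down a 2nd. Continuing: G4 → F4.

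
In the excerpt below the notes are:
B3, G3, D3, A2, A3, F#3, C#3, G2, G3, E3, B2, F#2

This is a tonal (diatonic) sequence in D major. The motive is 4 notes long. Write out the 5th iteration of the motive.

Unit = 4 notes; the statements start on B3, A3, G3, moving down a 2nd each time.
Extending down a 2nd: F#3 → E3.
Statement 5 starts on E3 and keeps the same diatonic contour: E3 C#3 G2 D2.

E3 C#3 G2 D2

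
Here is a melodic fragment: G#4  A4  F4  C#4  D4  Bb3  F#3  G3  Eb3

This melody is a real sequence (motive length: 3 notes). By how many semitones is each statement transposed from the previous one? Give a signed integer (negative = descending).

-7

Unit = 3 notes; the statements start on G#4, C#4, F#3, moving down a 5th each time.
G#4 to C#4 spans -7 semitones.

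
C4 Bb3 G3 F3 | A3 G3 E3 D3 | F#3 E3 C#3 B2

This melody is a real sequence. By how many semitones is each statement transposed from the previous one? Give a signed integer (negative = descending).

-3

Unit = 4 notes; the statements start on C4, A3, F#3, moving down a 3rd each time.
C4→A3 is 57 − 60 = -3 semitones.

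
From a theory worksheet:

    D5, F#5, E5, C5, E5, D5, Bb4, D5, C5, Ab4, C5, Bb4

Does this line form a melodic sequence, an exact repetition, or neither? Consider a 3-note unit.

sequence

Each 3-note cell is the previous one transposed down a 2nd.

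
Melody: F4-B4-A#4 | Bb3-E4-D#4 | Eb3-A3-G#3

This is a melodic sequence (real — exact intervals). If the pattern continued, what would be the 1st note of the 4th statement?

Ab2

The unit is 3 notes. Position-1 pitches of the 3 shown cells: F4, Bb3, Eb3.
From Eb3, down a 5th gives Ab2.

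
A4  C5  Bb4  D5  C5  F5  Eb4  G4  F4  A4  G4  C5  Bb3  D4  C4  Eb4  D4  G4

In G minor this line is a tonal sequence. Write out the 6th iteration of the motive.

Unit = 6 notes; the statements start on A4, Eb4, Bb3, moving down a 4th each time.
Extending down a 4th: F3 → C3 → G2.
So cell 6 is G2 Bb2 A2 C3 Bb2 Eb3.

G2 Bb2 A2 C3 Bb2 Eb3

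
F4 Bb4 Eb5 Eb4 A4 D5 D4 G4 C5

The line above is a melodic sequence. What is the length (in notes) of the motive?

9 notes total. Splitting into 3 groups of 3:
F4 Bb4 Eb5 | Eb4 A4 D5 | D4 G4 C5
Every group is a transposition down a 2nd of the one before; no shorter unit works.

3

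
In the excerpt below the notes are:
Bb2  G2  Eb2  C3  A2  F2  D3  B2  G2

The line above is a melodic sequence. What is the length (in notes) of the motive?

3

Try groups of 3 (3 cells in 9 notes):
Bb2 G2 Eb2 | C3 A2 F2 | D3 B2 G2
Each cell is the previous one up a 2nd — so the unit is 3 notes.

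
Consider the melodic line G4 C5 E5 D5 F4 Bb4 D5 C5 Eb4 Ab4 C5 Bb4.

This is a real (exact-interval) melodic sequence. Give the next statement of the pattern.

Db4 Gb4 Bb4 Ab4

The 4-note cells begin on G4, F4, Eb4 — each down a 2nd from the last.
From Db4 the exact shape gives Db4 Gb4 Bb4 Ab4.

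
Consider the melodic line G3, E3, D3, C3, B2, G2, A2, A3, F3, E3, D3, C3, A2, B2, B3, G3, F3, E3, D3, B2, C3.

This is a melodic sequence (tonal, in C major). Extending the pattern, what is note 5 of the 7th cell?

A3

With 7-note cells, note 5 of each statement runs B2, C3, D3.
Extending up a 2nd: E3 → F3 → G3 → A3.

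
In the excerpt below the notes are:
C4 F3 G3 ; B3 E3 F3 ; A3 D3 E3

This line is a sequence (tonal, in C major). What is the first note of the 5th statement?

With a 3-note motive the entries are C4, B3, A3, each down a 2nd from the previous.
Extending the heads down a 2nd: G3 → F3.

F3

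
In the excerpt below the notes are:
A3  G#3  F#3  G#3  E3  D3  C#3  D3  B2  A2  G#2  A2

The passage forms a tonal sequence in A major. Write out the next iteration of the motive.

Taking 4-note groups, the heads are A3, E3, B2: the pattern moves down a 4th.
So cell 4 is F#2 E2 D2 E2.

F#2 E2 D2 E2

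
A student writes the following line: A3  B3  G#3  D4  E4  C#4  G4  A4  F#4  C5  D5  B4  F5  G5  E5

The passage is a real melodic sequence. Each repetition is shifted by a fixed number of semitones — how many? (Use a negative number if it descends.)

5

Unit = 3 notes; the statements start on A3, D4, G4, C5, F5, moving up a 4th each time.
A3 to D4 spans +5 semitones.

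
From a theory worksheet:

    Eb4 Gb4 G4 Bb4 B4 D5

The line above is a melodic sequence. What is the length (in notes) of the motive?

There are 6 notes; a 2-note unit gives 3 cells:
Eb4 Gb4 | G4 Bb4 | B4 D5
Every group is a transposition up a 3rd of the one before; no shorter unit works.

2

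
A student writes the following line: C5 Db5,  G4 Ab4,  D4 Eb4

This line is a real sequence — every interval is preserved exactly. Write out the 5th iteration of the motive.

Taking 2-note groups, the heads are C5, G4, D4: the pattern moves down a 4th.
Extending down a 4th: A3 → E3.
So cell 5 is E3 F3.

E3 F3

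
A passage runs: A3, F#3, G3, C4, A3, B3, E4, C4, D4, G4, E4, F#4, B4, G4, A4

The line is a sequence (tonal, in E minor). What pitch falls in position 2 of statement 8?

F#5

Grouping in 3s, the 2nd note of each cell is F#3, A3, C4, E4, G4.
Extending up a 3rd: B4 → D5 → F#5.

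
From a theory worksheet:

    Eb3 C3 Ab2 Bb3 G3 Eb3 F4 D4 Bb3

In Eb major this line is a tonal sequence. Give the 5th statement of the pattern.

G5 Eb5 C5

Unit = 3 notes; the statements start on Eb3, Bb3, F4, moving up a 5th each time.
Extending up a 5th: C5 → G5.
Statement 5 starts on G5 and keeps the same diatonic contour: G5 Eb5 C5.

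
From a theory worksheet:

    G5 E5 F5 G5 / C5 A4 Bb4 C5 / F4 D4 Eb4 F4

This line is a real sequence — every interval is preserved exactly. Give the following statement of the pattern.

Bb3 G3 Ab3 Bb3

Unit = 4 notes; the statements start on G5, C5, F4, moving down a 5th each time.
So cell 4 is Bb3 G3 Ab3 Bb3.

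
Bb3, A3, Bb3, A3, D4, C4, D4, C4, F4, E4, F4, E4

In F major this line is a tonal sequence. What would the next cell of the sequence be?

Taking 4-note groups, the heads are Bb3, D4, F4: the pattern moves up a 3rd.
So cell 4 is A4 G4 A4 G4.

A4 G4 A4 G4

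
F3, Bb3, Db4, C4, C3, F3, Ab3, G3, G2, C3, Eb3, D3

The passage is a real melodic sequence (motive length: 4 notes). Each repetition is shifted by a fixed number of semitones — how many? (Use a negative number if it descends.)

-5

Unit = 4 notes; the statements start on F3, C3, G2, moving down a 4th each time.
Counting half-steps from F3 to C3: -5.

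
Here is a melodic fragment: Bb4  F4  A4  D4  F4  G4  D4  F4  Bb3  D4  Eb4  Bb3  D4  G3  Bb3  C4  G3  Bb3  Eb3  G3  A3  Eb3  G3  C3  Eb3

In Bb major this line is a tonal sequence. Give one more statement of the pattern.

F3 C3 Eb3 A2 C3

The 5-note cells begin on Bb4, G4, Eb4, C4, A3 — each down a 3rd from the last.
Statement 6 starts on F3 and keeps the same diatonic contour: F3 C3 Eb3 A2 C3.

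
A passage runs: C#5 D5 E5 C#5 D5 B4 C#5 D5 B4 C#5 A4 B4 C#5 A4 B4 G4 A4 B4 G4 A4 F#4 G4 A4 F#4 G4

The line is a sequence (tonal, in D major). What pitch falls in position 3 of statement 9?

With 5-note cells, note 3 of each statement runs E5, D5, C#5, B4, A4.
Extending down a 2nd: G4 → F#4 → E4 → D4.

D4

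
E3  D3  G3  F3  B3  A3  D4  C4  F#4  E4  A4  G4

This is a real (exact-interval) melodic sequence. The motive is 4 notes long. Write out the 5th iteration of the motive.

G#5 F#5 B5 A5

With a 4-note motive the entries are E3, B3, F#4, each up a 5th from the previous.
Carrying on: C#5 → G#5.
Statement 5 starts on G#5 and keeps the same exact contour: G#5 F#5 B5 A5.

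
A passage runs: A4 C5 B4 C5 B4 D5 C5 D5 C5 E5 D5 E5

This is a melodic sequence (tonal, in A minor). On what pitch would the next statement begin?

Unit = 4 notes; the statements start on A4, B4, C5, moving up a 2nd each time.
One more step up a 2nd gives D5.

D5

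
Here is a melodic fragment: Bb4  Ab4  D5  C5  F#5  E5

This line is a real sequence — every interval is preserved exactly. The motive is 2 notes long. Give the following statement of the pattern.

A#5 G#5

Unit = 2 notes; the statements start on Bb4, D5, F#5, moving up a 3rd each time.
Statement 4 starts on A#5 and keeps the same exact contour: A#5 G#5.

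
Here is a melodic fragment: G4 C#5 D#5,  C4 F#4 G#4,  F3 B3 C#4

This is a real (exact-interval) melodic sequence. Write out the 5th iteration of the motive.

Eb2 A2 B2

The 3-note cells begin on G4, C4, F3 — each down a 5th from the last.
Continuing the starts: Bb2 → Eb2.
Statement 5 starts on Eb2 and keeps the same exact contour: Eb2 A2 B2.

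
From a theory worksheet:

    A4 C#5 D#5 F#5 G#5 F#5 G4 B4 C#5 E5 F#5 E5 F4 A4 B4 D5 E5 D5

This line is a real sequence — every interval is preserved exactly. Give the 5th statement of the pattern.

Db4 F4 G4 Bb4 C5 Bb4

Unit = 6 notes; the statements start on A4, G4, F4, moving down a 2nd each time.
Carrying on: Eb4 → Db4.
From Db4 the exact shape gives Db4 F4 G4 Bb4 C5 Bb4.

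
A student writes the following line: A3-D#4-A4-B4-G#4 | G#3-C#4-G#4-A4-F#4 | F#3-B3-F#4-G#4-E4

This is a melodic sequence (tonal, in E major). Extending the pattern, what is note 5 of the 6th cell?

The unit is 5 notes. Position-5 pitches of the 3 shown cells: G#4, F#4, E4.
Each moves down a 2nd. Continuing: D#4 → C#4 → B3.

B3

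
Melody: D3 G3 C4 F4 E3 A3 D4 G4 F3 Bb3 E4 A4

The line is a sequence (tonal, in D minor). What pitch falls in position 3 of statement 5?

G4

Grouping in 4s, the 3rd note of each cell is C4, D4, E4.
Each moves up a 2nd. Continuing: F4 → G4.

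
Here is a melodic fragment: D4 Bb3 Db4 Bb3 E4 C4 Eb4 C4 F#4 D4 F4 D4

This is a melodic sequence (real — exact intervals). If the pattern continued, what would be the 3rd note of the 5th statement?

With 4-note cells, note 3 of each statement runs Db4, Eb4, F4.
Each moves up a 2nd. Continuing: G4 → A4.

A4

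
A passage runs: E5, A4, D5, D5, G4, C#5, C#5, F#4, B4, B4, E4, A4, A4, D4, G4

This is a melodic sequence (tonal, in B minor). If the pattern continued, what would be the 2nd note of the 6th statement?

The unit is 3 notes. Position-2 pitches of the 5 shown cells: A4, G4, F#4, E4, D4.
From D4, down a 2nd gives C#4.

C#4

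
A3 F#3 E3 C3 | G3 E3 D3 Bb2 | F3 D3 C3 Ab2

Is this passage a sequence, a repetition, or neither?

Each 4-note cell is the previous one transposed down a 2nd.

sequence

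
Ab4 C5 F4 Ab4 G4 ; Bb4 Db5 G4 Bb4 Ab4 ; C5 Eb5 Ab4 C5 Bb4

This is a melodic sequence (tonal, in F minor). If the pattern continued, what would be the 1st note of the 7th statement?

Grouping in 5s, the 1st note of each cell is Ab4, Bb4, C5.
Carrying that up a 2nd forward: Db5 → Eb5 → F5 → G5.

G5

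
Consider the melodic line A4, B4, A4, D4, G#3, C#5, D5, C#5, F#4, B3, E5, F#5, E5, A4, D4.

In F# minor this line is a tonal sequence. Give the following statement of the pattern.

The 5-note cells begin on A4, C#5, E5 — each up a 3rd from the last.
From G#5 the diatonic shape gives G#5 A5 G#5 C#5 F#4.

G#5 A5 G#5 C#5 F#4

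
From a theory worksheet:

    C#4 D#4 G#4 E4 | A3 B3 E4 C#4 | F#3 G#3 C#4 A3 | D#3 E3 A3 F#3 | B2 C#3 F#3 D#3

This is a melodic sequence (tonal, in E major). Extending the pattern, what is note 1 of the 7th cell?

With 4-note cells, note 1 of each statement runs C#4, A3, F#3, D#3, B2.
Extending down a 3rd: G#2 → E2.

E2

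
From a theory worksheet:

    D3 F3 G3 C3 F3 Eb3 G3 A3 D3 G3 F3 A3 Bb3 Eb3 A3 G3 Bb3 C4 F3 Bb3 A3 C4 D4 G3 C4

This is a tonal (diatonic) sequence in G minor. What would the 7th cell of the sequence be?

With a 5-note motive the entries are D3, Eb3, F3, G3, A3, each up a 2nd from the previous.
Extending up a 2nd: Bb3 → C4.
Statement 7 starts on C4 and keeps the same diatonic contour: C4 Eb4 F4 Bb3 Eb4.

C4 Eb4 F4 Bb3 Eb4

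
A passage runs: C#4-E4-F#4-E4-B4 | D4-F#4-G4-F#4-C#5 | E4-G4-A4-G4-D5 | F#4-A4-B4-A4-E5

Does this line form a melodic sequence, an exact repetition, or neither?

Each 5-note cell is the previous one transposed up a 2nd.

sequence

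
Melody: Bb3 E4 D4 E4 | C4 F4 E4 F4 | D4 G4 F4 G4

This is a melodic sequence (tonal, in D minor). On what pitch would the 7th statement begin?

A4

Taking 4-note groups, the heads are Bb3, C4, D4: the pattern moves up a 2nd.
Continuing: E4 → F4 → G4 → A4. Statement 7 starts on A4.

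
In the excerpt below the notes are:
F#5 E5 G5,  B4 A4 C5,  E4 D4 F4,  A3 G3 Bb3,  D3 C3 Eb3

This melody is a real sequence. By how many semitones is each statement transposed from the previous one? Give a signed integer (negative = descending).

-7

The 3-note cells begin on F#5, B4, E4, A3, D3 — each down a 5th from the last.
F#5→B4 is 71 − 78 = -7 semitones.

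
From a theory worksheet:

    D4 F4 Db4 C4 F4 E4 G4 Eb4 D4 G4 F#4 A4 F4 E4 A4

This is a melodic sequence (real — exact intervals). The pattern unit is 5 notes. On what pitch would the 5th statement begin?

With a 5-note motive the entries are D4, E4, F#4, each up a 2nd from the previous.
Extending the heads up a 2nd: G#4 → A#4.

A#4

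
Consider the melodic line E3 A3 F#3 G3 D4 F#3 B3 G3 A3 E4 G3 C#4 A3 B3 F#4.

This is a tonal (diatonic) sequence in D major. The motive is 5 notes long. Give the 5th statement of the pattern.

Unit = 5 notes; the statements start on E3, F#3, G3, moving up a 2nd each time.
Extending up a 2nd: A3 → B3.
So cell 5 is B3 E4 C#4 D4 A4.

B3 E4 C#4 D4 A4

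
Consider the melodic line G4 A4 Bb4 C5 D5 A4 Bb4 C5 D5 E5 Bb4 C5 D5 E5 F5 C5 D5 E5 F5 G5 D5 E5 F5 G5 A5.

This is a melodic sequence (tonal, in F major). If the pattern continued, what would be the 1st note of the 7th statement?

F5

The unit is 5 notes. Position-1 pitches of the 5 shown cells: G4, A4, Bb4, C5, D5.
Extending up a 2nd: E5 → F5.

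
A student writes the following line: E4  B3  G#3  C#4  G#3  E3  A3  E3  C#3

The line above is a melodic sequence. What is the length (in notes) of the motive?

There are 9 notes; a 3-note unit gives 3 cells:
E4 B3 G#3 | C#4 G#3 E3 | A3 E3 C#3
Each cell is the previous one down a 3rd — so the unit is 3 notes.

3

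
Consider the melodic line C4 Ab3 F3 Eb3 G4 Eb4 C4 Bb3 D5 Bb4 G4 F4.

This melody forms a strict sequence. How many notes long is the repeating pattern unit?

There are 12 notes; a 4-note unit gives 3 cells:
C4 Ab3 F3 Eb3 | G4 Eb4 C4 Bb3 | D5 Bb4 G4 F4
That's a consistent up a 5th shift per cell, and no other grouping gives one.

4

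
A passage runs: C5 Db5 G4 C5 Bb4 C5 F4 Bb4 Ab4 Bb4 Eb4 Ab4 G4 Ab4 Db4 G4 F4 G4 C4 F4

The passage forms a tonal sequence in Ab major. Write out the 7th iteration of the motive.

Unit = 4 notes; the statements start on C5, Bb4, Ab4, G4, F4, moving down a 2nd each time.
Extending down a 2nd: Eb4 → Db4.
From Db4 the diatonic shape gives Db4 Eb4 Ab3 Db4.

Db4 Eb4 Ab3 Db4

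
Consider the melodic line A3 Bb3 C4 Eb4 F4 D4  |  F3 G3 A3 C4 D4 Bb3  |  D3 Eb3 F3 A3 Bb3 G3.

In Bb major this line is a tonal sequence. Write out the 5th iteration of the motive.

G2 A2 Bb2 D3 Eb3 C3

Unit = 6 notes; the statements start on A3, F3, D3, moving down a 3rd each time.
Carrying on: Bb2 → G2.
From G2 the diatonic shape gives G2 A2 Bb2 D3 Eb3 C3.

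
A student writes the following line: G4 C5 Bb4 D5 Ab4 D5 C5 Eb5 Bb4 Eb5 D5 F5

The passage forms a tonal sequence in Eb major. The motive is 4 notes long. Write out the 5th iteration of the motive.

With a 4-note motive the entries are G4, Ab4, Bb4, each up a 2nd from the previous.
Continuing the starts: C5 → D5.
Statement 5 starts on D5 and keeps the same diatonic contour: D5 G5 F5 Ab5.

D5 G5 F5 Ab5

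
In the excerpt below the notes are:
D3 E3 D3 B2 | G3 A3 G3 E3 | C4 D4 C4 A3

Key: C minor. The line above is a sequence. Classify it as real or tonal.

real

Each cell has the same semitone pattern (2, -2, -3) — intervals are preserved exactly.
And E3 lies outside C minor, so the sequence is real rather than tonal.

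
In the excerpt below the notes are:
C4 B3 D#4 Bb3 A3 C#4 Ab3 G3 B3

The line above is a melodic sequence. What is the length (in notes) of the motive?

9 notes total. Splitting into 3 groups of 3:
C4 B3 D#4 | Bb3 A3 C#4 | Ab3 G3 B3
Every group is a transposition down a 2nd of the one before; no shorter unit works.

3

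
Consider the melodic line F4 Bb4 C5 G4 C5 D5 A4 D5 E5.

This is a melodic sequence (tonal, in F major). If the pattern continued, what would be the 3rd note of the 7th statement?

The unit is 3 notes. Position-3 pitches of the 3 shown cells: C5, D5, E5.
Carrying that up a 2nd forward: F5 → G5 → A5 → Bb5.

Bb5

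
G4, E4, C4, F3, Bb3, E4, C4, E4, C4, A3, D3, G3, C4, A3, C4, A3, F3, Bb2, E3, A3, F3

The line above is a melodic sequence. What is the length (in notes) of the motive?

7

21 notes total. Splitting into 3 groups of 7:
G4 E4 C4 F3 Bb3 E4 C4 | E4 C4 A3 D3 G3 C4 A3 | C4 A3 F3 Bb2 E3 A3 F3
Every group is a transposition down a 3rd of the one before; no shorter unit works.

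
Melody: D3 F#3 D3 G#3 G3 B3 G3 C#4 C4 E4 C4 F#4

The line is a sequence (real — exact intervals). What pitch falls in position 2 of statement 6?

G5

Grouping in 4s, the 2nd note of each cell is F#3, B3, E4.
Each moves up a 4th. Continuing: A4 → D5 → G5.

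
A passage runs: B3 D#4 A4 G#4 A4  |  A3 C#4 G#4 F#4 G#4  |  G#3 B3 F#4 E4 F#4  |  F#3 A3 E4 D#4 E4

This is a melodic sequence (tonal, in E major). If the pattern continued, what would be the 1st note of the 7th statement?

The unit is 5 notes. Position-1 pitches of the 4 shown cells: B3, A3, G#3, F#3.
Each moves down a 2nd. Continuing: E3 → D#3 → C#3.

C#3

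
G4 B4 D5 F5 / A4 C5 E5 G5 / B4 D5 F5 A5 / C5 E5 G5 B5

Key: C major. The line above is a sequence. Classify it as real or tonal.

tonal

Every note is diatonic to C major.
Cell 1 has +4 semitones from note 1 to 2, but cell 2 has +3 — the interval quality changes while the contour stays the same, which is the hallmark of a tonal sequence.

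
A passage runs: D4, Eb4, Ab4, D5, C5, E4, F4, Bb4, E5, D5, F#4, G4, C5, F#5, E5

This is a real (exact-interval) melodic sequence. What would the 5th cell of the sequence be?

A#4 B4 E5 A#5 G#5

Taking 5-note groups, the heads are D4, E4, F#4: the pattern moves up a 2nd.
Continuing the starts: G#4 → A#4.
From A#4 the exact shape gives A#4 B4 E5 A#5 G#5.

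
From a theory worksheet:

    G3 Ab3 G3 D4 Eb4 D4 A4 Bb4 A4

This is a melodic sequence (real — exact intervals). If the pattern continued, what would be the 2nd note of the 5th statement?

With 3-note cells, note 2 of each statement runs Ab3, Eb4, Bb4.
Carrying that up a 5th forward: F5 → C6.

C6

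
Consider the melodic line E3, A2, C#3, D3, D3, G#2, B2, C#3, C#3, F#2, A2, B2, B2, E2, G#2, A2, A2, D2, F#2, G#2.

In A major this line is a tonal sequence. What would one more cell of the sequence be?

With a 4-note motive the entries are E3, D3, C#3, B2, A2, each down a 2nd from the previous.
Statement 6 starts on G#2 and keeps the same diatonic contour: G#2 C#2 E2 F#2.

G#2 C#2 E2 F#2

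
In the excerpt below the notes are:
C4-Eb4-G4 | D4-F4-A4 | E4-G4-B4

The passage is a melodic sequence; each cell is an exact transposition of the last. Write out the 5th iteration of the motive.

G#4 B4 D#5

The 3-note cells begin on C4, D4, E4 — each up a 2nd from the last.
Continuing the starts: F#4 → G#4.
Statement 5 starts on G#4 and keeps the same exact contour: G#4 B4 D#5.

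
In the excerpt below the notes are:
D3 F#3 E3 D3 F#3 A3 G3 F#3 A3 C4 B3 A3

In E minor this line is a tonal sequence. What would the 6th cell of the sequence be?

Taking 4-note groups, the heads are D3, F#3, A3: the pattern moves up a 3rd.
Continuing the starts: C4 → E4 → G4.
From G4 the diatonic shape gives G4 B4 A4 G4.

G4 B4 A4 G4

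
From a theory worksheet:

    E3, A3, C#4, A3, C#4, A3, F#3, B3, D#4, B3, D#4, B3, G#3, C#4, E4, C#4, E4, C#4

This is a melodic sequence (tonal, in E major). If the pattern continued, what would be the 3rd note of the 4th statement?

Grouping in 6s, the 3rd note of each cell is C#4, D#4, E4.
Each moves up a 2nd; the next is F#4.

F#4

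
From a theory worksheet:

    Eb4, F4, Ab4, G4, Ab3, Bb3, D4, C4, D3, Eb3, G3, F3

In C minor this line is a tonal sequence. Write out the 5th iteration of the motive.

Unit = 4 notes; the statements start on Eb4, Ab3, D3, moving down a 5th each time.
Extending down a 5th: G2 → C2.
From C2 the diatonic shape gives C2 D2 F2 Eb2.

C2 D2 F2 Eb2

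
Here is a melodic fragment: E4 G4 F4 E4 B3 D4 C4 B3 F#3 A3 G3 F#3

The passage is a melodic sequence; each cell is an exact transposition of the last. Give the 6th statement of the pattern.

D#2 F#2 E2 D#2

With a 4-note motive the entries are E4, B3, F#3, each down a 4th from the previous.
Continuing the starts: C#3 → G#2 → D#2.
Statement 6 starts on D#2 and keeps the same exact contour: D#2 F#2 E2 D#2.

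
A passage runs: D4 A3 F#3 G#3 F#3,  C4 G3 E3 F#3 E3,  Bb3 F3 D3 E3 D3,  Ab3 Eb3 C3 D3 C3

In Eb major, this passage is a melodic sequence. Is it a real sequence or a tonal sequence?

real

Each cell has the same semitone pattern (-5, -3, 2, -2) — intervals are preserved exactly.
And A3 lies outside Eb major, so the sequence is real rather than tonal.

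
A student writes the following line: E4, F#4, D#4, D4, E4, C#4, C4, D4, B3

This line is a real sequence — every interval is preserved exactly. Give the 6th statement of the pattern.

Unit = 3 notes; the statements start on E4, D4, C4, moving down a 2nd each time.
Continuing the starts: Bb3 → Ab3 → Gb3.
From Gb3 the exact shape gives Gb3 Ab3 F3.

Gb3 Ab3 F3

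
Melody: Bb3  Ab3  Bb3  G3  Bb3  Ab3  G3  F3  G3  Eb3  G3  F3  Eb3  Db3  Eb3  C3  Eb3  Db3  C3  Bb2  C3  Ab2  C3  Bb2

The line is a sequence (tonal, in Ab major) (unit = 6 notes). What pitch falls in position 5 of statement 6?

With 6-note cells, note 5 of each statement runs Bb3, G3, Eb3, C3.
Carrying that down a 3rd forward: Ab2 → F2.

F2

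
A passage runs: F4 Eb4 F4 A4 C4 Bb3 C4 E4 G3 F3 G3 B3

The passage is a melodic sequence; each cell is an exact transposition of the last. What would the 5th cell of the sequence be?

The 4-note cells begin on F4, C4, G3 — each down a 4th from the last.
Continuing the starts: D3 → A2.
From A2 the exact shape gives A2 G2 A2 C#3.

A2 G2 A2 C#3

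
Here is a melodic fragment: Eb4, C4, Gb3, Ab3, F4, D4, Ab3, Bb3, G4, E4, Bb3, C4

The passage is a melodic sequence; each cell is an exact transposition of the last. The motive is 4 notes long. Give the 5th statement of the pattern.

Unit = 4 notes; the statements start on Eb4, F4, G4, moving up a 2nd each time.
Continuing the starts: A4 → B4.
From B4 the exact shape gives B4 G#4 D4 E4.

B4 G#4 D4 E4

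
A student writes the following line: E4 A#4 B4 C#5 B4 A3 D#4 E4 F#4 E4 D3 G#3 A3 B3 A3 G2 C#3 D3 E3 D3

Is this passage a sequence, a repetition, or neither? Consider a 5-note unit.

Each 5-note cell is the previous one transposed down a 5th.

sequence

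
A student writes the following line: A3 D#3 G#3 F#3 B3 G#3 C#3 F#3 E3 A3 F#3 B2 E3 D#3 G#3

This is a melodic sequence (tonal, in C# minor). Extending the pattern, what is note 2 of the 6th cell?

Grouping in 5s, the 2nd note of each cell is D#3, C#3, B2.
Each moves down a 2nd. Continuing: A2 → G#2 → F#2.

F#2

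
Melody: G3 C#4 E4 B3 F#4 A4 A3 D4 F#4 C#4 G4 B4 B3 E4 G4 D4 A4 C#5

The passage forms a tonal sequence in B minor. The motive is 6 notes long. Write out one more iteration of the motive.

Unit = 6 notes; the statements start on G3, A3, B3, moving up a 2nd each time.
So cell 4 is C#4 F#4 A4 E4 B4 D5.

C#4 F#4 A4 E4 B4 D5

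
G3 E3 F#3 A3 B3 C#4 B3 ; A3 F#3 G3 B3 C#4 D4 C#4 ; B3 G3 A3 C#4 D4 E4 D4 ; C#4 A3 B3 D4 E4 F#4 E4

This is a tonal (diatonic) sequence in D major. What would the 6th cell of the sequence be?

E4 C#4 D4 F#4 G4 A4 G4

The 7-note cells begin on G3, A3, B3, C#4 — each up a 2nd from the last.
Carrying on: D4 → E4.
So cell 6 is E4 C#4 D4 F#4 G4 A4 G4.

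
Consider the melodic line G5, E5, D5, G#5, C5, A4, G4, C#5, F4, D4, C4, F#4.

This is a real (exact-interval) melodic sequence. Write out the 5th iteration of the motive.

Eb3 C3 Bb2 E3

With a 4-note motive the entries are G5, C5, F4, each down a 5th from the previous.
Continuing the starts: Bb3 → Eb3.
From Eb3 the exact shape gives Eb3 C3 Bb2 E3.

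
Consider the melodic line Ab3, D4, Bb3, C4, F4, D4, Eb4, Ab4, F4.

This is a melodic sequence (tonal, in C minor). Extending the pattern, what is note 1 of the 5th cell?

Bb4

Grouping in 3s, the 1st note of each cell is Ab3, C4, Eb4.
Each moves up a 3rd. Continuing: G4 → Bb4.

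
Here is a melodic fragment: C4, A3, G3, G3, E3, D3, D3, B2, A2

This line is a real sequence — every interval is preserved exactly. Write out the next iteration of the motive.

A2 F#2 E2

With a 3-note motive the entries are C4, G3, D3, each down a 4th from the previous.
So cell 4 is A2 F#2 E2.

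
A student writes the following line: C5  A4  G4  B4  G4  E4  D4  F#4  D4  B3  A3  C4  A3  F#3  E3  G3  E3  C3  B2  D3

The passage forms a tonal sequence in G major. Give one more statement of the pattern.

The 4-note cells begin on C5, G4, D4, A3, E3 — each down a 4th from the last.
From B2 the diatonic shape gives B2 G2 F#2 A2.

B2 G2 F#2 A2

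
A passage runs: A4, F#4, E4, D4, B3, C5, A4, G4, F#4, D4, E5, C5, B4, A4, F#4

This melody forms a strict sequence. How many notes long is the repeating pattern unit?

5

15 notes total. Splitting into 3 groups of 5:
A4 F#4 E4 D4 B3 | C5 A4 G4 F#4 D4 | E5 C5 B4 A4 F#4
Each cell is the previous one up a 3rd — so the unit is 5 notes.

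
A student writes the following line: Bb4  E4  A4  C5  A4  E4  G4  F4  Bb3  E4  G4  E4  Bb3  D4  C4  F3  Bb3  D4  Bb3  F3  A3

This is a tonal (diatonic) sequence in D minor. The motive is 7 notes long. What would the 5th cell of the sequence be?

D3 G2 C3 E3 C3 G2 Bb2

The 7-note cells begin on Bb4, F4, C4 — each down a 4th from the last.
Carrying on: G3 → D3.
From D3 the diatonic shape gives D3 G2 C3 E3 C3 G2 Bb2.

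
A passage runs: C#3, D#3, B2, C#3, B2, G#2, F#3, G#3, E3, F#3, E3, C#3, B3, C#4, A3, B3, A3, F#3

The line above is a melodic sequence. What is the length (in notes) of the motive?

Try groups of 6 (3 cells in 18 notes):
C#3 D#3 B2 C#3 B2 G#2 | F#3 G#3 E3 F#3 E3 C#3 | B3 C#4 A3 B3 A3 F#3
Each cell is the previous one up a 4th — so the unit is 6 notes.

6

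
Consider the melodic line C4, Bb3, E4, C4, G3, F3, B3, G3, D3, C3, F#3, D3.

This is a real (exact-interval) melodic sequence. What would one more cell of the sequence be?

A2 G2 C#3 A2

Unit = 4 notes; the statements start on C4, G3, D3, moving down a 4th each time.
So cell 4 is A2 G2 C#3 A2.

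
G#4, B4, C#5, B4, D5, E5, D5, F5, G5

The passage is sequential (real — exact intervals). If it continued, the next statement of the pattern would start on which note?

F5

Unit = 3 notes; the statements start on G#4, B4, D5, moving up a 3rd each time.
One more step up a 3rd gives F5.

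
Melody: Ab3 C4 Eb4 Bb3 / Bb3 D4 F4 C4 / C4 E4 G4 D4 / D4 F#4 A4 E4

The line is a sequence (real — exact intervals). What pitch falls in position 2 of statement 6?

With 4-note cells, note 2 of each statement runs C4, D4, E4, F#4.
Carrying that up a 2nd forward: G#4 → A#4.

A#4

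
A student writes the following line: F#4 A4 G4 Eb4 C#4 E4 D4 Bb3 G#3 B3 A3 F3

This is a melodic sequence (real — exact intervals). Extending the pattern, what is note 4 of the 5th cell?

With 4-note cells, note 4 of each statement runs Eb4, Bb3, F3.
Each moves down a 4th. Continuing: C3 → G2.

G2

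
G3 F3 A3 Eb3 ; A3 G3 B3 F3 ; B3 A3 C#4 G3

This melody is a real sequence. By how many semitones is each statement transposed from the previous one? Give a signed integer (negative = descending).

2

Unit = 4 notes; the statements start on G3, A3, B3, moving up a 2nd each time.
G3→A3 is 57 − 55 = 2 semitones.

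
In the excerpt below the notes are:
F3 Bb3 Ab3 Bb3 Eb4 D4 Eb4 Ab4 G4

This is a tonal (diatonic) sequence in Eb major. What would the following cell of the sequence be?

Ab4 D5 C5

Unit = 3 notes; the statements start on F3, Bb3, Eb4, moving up a 4th each time.
From Ab4 the diatonic shape gives Ab4 D5 C5.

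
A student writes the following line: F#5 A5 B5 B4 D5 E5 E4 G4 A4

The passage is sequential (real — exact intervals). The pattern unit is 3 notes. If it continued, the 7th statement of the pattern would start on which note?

C2

Taking 3-note groups, the heads are F#5, B4, E4: the pattern moves down a 5th.
Continuing: A3 → D3 → G2 → C2. Statement 7 starts on C2.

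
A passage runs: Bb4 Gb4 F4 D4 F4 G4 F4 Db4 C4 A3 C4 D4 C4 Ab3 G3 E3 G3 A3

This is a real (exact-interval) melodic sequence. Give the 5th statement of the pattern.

D3 Bb2 A2 F#2 A2 B2

Taking 6-note groups, the heads are Bb4, F4, C4: the pattern moves down a 4th.
Continuing the starts: G3 → D3.
From D3 the exact shape gives D3 Bb2 A2 F#2 A2 B2.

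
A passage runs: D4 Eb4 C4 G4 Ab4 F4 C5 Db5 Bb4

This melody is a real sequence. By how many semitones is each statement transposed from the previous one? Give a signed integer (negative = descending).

Taking 3-note groups, the heads are D4, G4, C5: the pattern moves up a 4th.
Counting half-steps from D4 to G4: 5.

5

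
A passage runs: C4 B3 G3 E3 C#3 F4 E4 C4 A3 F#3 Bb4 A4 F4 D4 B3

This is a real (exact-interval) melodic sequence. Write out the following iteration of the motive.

Taking 5-note groups, the heads are C4, F4, Bb4: the pattern moves up a 4th.
So cell 4 is Eb5 D5 Bb4 G4 E4.

Eb5 D5 Bb4 G4 E4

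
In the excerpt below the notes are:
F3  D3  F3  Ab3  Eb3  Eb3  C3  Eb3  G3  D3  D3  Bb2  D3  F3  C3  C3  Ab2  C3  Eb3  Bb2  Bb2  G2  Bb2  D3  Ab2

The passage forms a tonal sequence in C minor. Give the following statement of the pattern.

Ab2 F2 Ab2 C3 G2

The 5-note cells begin on F3, Eb3, D3, C3, Bb2 — each down a 2nd from the last.
So cell 6 is Ab2 F2 Ab2 C3 G2.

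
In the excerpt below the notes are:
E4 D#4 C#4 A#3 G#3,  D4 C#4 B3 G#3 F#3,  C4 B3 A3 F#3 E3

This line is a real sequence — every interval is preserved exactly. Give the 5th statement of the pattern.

With a 5-note motive the entries are E4, D4, C4, each down a 2nd from the previous.
Continuing the starts: Bb3 → Ab3.
Statement 5 starts on Ab3 and keeps the same exact contour: Ab3 G3 F3 D3 C3.

Ab3 G3 F3 D3 C3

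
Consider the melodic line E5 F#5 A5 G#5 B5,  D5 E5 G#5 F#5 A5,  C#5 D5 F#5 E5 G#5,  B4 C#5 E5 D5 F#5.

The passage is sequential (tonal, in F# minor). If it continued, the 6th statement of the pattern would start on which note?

With a 5-note motive the entries are E5, D5, C#5, B4, each down a 2nd from the previous.
Extending the heads down a 2nd: A4 → G#4.

G#4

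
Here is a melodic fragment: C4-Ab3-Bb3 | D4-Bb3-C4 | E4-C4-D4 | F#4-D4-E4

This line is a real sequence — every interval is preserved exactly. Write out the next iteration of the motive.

The 3-note cells begin on C4, D4, E4, F#4 — each up a 2nd from the last.
Statement 5 starts on G#4 and keeps the same exact contour: G#4 E4 F#4.

G#4 E4 F#4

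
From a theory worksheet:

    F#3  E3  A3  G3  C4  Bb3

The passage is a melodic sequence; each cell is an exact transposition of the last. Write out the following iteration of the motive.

Eb4 Db4

With a 2-note motive the entries are F#3, A3, C4, each up a 3rd from the previous.
So cell 4 is Eb4 Db4.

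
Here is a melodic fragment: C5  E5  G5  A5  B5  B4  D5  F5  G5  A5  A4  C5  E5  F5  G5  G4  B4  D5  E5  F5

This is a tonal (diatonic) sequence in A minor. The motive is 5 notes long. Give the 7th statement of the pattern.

Unit = 5 notes; the statements start on C5, B4, A4, G4, moving down a 2nd each time.
Extending down a 2nd: F4 → E4 → D4.
From D4 the diatonic shape gives D4 F4 A4 B4 C5.

D4 F4 A4 B4 C5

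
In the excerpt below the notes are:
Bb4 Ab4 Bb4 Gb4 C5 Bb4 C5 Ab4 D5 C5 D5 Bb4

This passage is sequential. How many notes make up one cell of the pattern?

Try groups of 4 (3 cells in 12 notes):
Bb4 Ab4 Bb4 Gb4 | C5 Bb4 C5 Ab4 | D5 C5 D5 Bb4
That's a consistent up a 2nd shift per cell, and no other grouping gives one.

4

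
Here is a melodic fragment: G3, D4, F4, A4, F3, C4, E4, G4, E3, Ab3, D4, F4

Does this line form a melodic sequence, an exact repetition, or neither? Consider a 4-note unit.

neither

Note 2 of cell 3 is Ab3; if this were a sequence it would be Bb3. No unit length gives a consistent transposition pattern.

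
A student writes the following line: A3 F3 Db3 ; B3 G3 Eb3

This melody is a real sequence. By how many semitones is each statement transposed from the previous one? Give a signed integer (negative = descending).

2

Unit = 3 notes; the statements start on A3, B3, moving up a 2nd each time.
A3→B3 is 59 − 57 = 2 semitones.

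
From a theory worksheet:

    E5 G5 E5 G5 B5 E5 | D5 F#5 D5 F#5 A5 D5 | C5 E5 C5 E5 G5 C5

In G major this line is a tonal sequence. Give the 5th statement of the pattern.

A4 C5 A4 C5 E5 A4

The 6-note cells begin on E5, D5, C5 — each down a 2nd from the last.
Carrying on: B4 → A4.
From A4 the diatonic shape gives A4 C5 A4 C5 E5 A4.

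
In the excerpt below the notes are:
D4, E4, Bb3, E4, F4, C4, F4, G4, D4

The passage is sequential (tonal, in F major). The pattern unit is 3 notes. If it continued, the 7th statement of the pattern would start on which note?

With a 3-note motive the entries are D4, E4, F4, each up a 2nd from the previous.
Extending the heads up a 2nd: G4 → A4 → Bb4 → C5.

C5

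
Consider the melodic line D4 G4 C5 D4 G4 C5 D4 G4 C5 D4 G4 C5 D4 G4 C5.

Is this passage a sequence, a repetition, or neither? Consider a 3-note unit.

repetition

Each 3-note cell is identical (D4 G4 C5), restated at the same pitch.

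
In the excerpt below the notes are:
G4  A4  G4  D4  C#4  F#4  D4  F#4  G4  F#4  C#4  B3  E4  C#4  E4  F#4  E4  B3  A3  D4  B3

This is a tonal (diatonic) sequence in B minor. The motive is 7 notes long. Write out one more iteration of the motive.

Taking 7-note groups, the heads are G4, F#4, E4: the pattern moves down a 2nd.
Statement 4 starts on D4 and keeps the same diatonic contour: D4 E4 D4 A3 G3 C#4 A3.

D4 E4 D4 A3 G3 C#4 A3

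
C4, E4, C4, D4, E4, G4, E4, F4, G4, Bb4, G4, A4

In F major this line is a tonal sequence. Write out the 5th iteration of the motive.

D5 F5 D5 E5

With a 4-note motive the entries are C4, E4, G4, each up a 3rd from the previous.
Extending up a 3rd: Bb4 → D5.
From D5 the diatonic shape gives D5 F5 D5 E5.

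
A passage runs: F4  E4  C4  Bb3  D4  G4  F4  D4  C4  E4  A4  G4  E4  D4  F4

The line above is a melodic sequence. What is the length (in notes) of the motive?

There are 15 notes; a 5-note unit gives 3 cells:
F4 E4 C4 Bb3 D4 | G4 F4 D4 C4 E4 | A4 G4 E4 D4 F4
Every group is a transposition up a 2nd of the one before; no shorter unit works.

5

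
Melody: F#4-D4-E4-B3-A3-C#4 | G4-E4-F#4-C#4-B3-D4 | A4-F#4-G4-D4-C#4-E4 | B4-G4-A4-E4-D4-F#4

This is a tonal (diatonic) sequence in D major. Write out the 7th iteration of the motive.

E5 C#5 D5 A4 G4 B4

With a 6-note motive the entries are F#4, G4, A4, B4, each up a 2nd from the previous.
Extending up a 2nd: C#5 → D5 → E5.
Statement 7 starts on E5 and keeps the same diatonic contour: E5 C#5 D5 A4 G4 B4.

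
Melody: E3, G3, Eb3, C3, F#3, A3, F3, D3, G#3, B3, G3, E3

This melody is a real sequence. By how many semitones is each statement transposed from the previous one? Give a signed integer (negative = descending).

Unit = 4 notes; the statements start on E3, F#3, G#3, moving up a 2nd each time.
E3→F#3 is 54 − 52 = 2 semitones.

2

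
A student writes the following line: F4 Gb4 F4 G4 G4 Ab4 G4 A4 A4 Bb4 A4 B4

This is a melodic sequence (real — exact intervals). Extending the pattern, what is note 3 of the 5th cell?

C#5

The unit is 4 notes. Position-3 pitches of the 3 shown cells: F4, G4, A4.
Carrying that up a 2nd forward: B4 → C#5.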